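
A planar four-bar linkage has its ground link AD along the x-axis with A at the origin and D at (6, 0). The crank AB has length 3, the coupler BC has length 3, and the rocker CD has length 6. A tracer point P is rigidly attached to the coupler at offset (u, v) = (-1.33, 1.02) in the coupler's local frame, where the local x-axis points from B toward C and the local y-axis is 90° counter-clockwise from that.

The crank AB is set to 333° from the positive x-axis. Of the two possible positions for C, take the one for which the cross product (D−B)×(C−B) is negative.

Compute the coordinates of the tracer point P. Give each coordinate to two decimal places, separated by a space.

A=(0,0), D=(6.00,0)
B = A + 3.00·(cos333°, sin333°) = (2.6730, -1.3620)
|BD| = 3.5950
circle(B,3.00) ∩ circle(D,6.00): a=-1.9578, h=2.2731
  candidates: C₊=(-0.0000,-0.0000) cross=8.172; C₋=(1.7224,-4.2074) cross=-8.172
  mode - wants cross < 0 → take C=(1.7224,-4.2074) (cross=-8.172)
ex = (C−B)/|BC| = (-0.3169,-0.9485); ey = (0.9485,-0.3169)
P = B + -1.33·ex + 1.02·ey = (4.0619,-0.4237)

4.06 -0.42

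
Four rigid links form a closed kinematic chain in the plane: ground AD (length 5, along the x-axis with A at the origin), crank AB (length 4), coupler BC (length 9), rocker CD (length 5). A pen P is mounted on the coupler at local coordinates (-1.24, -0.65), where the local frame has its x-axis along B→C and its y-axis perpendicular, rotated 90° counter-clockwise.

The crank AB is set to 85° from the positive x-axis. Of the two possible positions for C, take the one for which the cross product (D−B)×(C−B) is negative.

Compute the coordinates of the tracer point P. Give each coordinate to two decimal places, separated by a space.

A=(0,0), D=(5.00,0)
B = A + 4.00·(cos85°, sin85°) = (0.3486, 3.9848)
|BD| = 6.1248
circle(B,9.00) ∩ circle(D,5.00): a=7.6340, h=4.7668
  candidates: C₊=(9.2473,2.6382) cross=29.196; C₋=(3.0448,-4.6019) cross=-29.196
  mode - wants cross < 0 → take C=(3.0448,-4.6019) (cross=-29.196)
ex = (C−B)/|BC| = (0.2996,-0.9541); ey = (0.9541,0.2996)
P = B + -1.24·ex + -0.65·ey = (-0.6430,4.9731)

-0.64 4.97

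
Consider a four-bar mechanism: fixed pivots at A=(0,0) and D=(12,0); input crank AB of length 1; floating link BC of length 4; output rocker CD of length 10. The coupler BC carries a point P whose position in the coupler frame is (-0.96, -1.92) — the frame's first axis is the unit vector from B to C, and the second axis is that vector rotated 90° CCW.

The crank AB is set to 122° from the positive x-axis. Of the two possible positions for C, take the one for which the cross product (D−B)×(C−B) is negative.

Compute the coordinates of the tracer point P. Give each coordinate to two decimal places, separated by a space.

A=(0,0), D=(12.00,0)
B = A + 1.00·(cos122°, sin122°) = (-0.5299, 0.8480)
|BD| = 12.5586
circle(B,4.00) ∩ circle(D,10.00): a=2.9350, h=2.7177
  candidates: C₊=(2.5819,3.3614) cross=34.131; C₋=(2.2148,-2.0617) cross=-34.131
  mode - wants cross < 0 → take C=(2.2148,-2.0617) (cross=-34.131)
ex = (C−B)/|BC| = (0.6862,-0.7274); ey = (0.7274,0.6862)
P = B + -0.96·ex + -1.92·ey = (-2.5853,0.2289)

-2.59 0.23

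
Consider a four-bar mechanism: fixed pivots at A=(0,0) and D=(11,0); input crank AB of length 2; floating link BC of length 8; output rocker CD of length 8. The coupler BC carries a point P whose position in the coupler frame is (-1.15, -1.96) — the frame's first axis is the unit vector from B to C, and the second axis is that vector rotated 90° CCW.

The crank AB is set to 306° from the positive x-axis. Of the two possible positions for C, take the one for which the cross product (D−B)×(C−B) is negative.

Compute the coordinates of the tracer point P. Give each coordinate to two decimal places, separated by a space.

A=(0,0), D=(11.00,0)
B = A + 2.00·(cos306°, sin306°) = (1.1756, -1.6180)
|BD| = 9.9568
circle(B,8.00) ∩ circle(D,8.00): a=4.9784, h=6.2622
  candidates: C₊=(5.0701,5.3700) cross=62.352; C₋=(7.1054,-6.9880) cross=-62.352
  mode - wants cross < 0 → take C=(7.1054,-6.9880) (cross=-62.352)
ex = (C−B)/|BC| = (0.7412,-0.6712); ey = (0.6712,0.7412)
P = B + -1.15·ex + -1.96·ey = (-0.9925,-2.2989)

-0.99 -2.30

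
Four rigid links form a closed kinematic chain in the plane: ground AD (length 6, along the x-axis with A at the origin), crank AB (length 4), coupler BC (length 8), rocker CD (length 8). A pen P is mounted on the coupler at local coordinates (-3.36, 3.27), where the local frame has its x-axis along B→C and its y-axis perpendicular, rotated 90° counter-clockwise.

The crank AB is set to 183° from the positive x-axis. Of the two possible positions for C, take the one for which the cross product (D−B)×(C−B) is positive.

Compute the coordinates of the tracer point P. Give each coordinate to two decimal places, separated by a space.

A=(0,0), D=(6.00,0)
B = A + 4.00·(cos183°, sin183°) = (-3.9945, -0.2093)
|BD| = 9.9967
circle(B,8.00) ∩ circle(D,8.00): a=4.9984, h=6.2463
  candidates: C₊=(0.8719,6.1403) cross=62.443; C₋=(1.1335,-6.3496) cross=-62.443
  mode + wants cross > 0 → take C=(0.8719,6.1403) (cross=62.443)
ex = (C−B)/|BC| = (0.6083,0.7937); ey = (-0.7937,0.6083)
P = B + -3.36·ex + 3.27·ey = (-8.6338,-0.8870)

-8.63 -0.89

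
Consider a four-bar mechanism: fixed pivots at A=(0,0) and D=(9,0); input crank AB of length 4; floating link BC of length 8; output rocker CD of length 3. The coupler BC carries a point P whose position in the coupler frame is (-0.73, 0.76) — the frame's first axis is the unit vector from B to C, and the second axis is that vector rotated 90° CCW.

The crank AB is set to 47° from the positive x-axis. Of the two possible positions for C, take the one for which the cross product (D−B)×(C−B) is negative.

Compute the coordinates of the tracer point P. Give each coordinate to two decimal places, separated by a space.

A=(0,0), D=(9.00,0)
B = A + 4.00·(cos47°, sin47°) = (2.7280, 2.9254)
|BD| = 6.9207
circle(B,8.00) ∩ circle(D,3.00): a=7.4339, h=2.9558
  candidates: C₊=(10.7145,2.4618) cross=20.456; C₋=(8.2157,-2.8957) cross=-20.456
  mode - wants cross < 0 → take C=(8.2157,-2.8957) (cross=-20.456)
ex = (C−B)/|BC| = (0.6860,-0.7276); ey = (0.7276,0.6860)
P = B + -0.73·ex + 0.76·ey = (2.7802,3.9779)

2.78 3.98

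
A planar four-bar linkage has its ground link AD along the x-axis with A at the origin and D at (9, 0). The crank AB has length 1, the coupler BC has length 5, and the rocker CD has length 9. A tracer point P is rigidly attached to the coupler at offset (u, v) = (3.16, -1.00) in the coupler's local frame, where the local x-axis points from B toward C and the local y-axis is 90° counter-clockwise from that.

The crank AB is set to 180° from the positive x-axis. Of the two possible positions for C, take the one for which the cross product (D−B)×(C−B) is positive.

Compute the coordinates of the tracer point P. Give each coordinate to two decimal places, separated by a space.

1.29 2.40

A=(0,0), D=(9.00,0)
B = A + 1.00·(cos180°, sin180°) = (-1.0000, 0.0000)
|BD| = 10.0000
circle(B,5.00) ∩ circle(D,9.00): a=2.2000, h=4.4900
  candidates: C₊=(1.2000,4.4900) cross=44.900; C₋=(1.2000,-4.4900) cross=-44.900
  mode + wants cross > 0 → take C=(1.2000,4.4900) (cross=44.900)
ex = (C−B)/|BC| = (0.4400,0.8980); ey = (-0.8980,0.4400)
P = B + 3.16·ex + -1.00·ey = (1.2884,2.3977)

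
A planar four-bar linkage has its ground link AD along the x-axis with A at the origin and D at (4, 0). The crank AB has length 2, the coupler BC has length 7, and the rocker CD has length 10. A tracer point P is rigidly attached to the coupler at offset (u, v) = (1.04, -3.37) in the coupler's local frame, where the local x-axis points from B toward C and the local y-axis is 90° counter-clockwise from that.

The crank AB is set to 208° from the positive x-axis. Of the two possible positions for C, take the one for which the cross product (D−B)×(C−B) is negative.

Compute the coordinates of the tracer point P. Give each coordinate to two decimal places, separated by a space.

A=(0,0), D=(4.00,0)
B = A + 2.00·(cos208°, sin208°) = (-1.7659, -0.9389)
|BD| = 5.8418
circle(B,7.00) ∩ circle(D,10.00): a=-1.4441, h=6.8494
  candidates: C₊=(-4.2921,5.5893) cross=40.013; C₋=(-2.0904,-7.9314) cross=-40.013
  mode - wants cross < 0 → take C=(-2.0904,-7.9314) (cross=-40.013)
ex = (C−B)/|BC| = (-0.0464,-0.9989); ey = (0.9989,-0.0464)
P = B + 1.04·ex + -3.37·ey = (-5.1805,-1.8216)

-5.18 -1.82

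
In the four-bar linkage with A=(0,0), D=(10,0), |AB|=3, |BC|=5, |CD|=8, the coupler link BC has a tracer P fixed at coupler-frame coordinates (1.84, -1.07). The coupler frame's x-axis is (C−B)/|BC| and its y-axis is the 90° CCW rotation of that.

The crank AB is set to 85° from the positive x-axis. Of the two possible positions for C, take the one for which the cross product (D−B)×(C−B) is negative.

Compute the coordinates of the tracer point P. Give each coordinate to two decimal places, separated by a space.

A=(0,0), D=(10.00,0)
B = A + 3.00·(cos85°, sin85°) = (0.2615, 2.9886)
|BD| = 10.1868
circle(B,5.00) ∩ circle(D,8.00): a=3.1791, h=3.8591
  candidates: C₊=(4.4329,5.7452) cross=39.312; C₋=(2.1685,-1.6334) cross=-39.312
  mode - wants cross < 0 → take C=(2.1685,-1.6334) (cross=-39.312)
ex = (C−B)/|BC| = (0.3814,-0.9244); ey = (0.9244,0.3814)
P = B + 1.84·ex + -1.07·ey = (-0.0258,0.8796)

-0.03 0.88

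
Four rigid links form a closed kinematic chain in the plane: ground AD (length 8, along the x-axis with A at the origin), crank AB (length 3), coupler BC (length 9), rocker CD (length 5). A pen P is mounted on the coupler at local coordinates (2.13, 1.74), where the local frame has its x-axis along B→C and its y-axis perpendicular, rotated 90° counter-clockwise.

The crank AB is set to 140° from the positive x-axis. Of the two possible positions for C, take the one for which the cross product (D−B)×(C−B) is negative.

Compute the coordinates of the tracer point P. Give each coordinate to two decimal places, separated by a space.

A=(0,0), D=(8.00,0)
B = A + 3.00·(cos140°, sin140°) = (-2.2981, 1.9284)
|BD| = 10.4771
circle(B,9.00) ∩ circle(D,5.00): a=7.9111, h=4.2913
  candidates: C₊=(6.2676,4.6903) cross=44.960; C₋=(4.6879,-3.7457) cross=-44.960
  mode - wants cross < 0 → take C=(4.6879,-3.7457) (cross=-44.960)
ex = (C−B)/|BC| = (0.7762,-0.6305); ey = (0.6305,0.7762)
P = B + 2.13·ex + 1.74·ey = (0.4522,1.9361)

0.45 1.94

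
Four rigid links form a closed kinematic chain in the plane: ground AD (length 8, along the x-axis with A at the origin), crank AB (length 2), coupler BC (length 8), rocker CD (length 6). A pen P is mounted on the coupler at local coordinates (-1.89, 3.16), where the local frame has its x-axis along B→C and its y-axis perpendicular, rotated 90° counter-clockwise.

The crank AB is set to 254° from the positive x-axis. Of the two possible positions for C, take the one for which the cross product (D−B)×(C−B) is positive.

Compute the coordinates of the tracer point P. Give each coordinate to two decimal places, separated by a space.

-4.22 -1.61

A=(0,0), D=(8.00,0)
B = A + 2.00·(cos254°, sin254°) = (-0.5513, -1.9225)
|BD| = 8.7647
circle(B,8.00) ∩ circle(D,6.00): a=5.9797, h=5.3145
  candidates: C₊=(4.1171,4.5741) cross=46.580; C₋=(6.4485,-5.7959) cross=-46.580
  mode + wants cross > 0 → take C=(4.1171,4.5741) (cross=46.580)
ex = (C−B)/|BC| = (0.5835,0.8121); ey = (-0.8121,0.5835)
P = B + -1.89·ex + 3.16·ey = (-4.2204,-1.6134)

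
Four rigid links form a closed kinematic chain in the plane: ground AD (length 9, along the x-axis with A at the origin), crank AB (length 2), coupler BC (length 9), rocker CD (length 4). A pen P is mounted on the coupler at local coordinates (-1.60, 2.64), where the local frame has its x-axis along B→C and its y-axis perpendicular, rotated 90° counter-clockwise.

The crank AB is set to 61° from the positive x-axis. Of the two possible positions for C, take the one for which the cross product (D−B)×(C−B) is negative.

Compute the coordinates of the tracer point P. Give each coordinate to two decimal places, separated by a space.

A=(0,0), D=(9.00,0)
B = A + 2.00·(cos61°, sin61°) = (0.9696, 1.7492)
|BD| = 8.2187
circle(B,9.00) ∩ circle(D,4.00): a=8.0637, h=3.9970
  candidates: C₊=(9.6993,3.9384) cross=32.850; C₋=(7.9979,-3.8724) cross=-32.850
  mode - wants cross < 0 → take C=(7.9979,-3.8724) (cross=-32.850)
ex = (C−B)/|BC| = (0.7809,-0.6246); ey = (0.6246,0.7809)
P = B + -1.60·ex + 2.64·ey = (1.3692,4.8103)

1.37 4.81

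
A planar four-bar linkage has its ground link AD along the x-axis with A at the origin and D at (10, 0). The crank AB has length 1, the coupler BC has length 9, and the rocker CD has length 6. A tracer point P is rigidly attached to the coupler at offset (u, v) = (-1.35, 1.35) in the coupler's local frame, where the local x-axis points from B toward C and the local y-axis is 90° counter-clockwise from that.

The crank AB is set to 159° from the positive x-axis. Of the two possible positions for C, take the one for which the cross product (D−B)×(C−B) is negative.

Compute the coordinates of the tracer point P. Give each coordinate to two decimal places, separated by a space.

-1.26 2.24

A=(0,0), D=(10.00,0)
B = A + 1.00·(cos159°, sin159°) = (-0.9336, 0.3584)
|BD| = 10.9395
circle(B,9.00) ∩ circle(D,6.00): a=7.5265, h=4.9348
  candidates: C₊=(6.7505,5.0439) cross=53.983; C₋=(6.4272,-4.8203) cross=-53.983
  mode - wants cross < 0 → take C=(6.4272,-4.8203) (cross=-53.983)
ex = (C−B)/|BC| = (0.8179,-0.5754); ey = (0.5754,0.8179)
P = B + -1.35·ex + 1.35·ey = (-1.2609,2.2393)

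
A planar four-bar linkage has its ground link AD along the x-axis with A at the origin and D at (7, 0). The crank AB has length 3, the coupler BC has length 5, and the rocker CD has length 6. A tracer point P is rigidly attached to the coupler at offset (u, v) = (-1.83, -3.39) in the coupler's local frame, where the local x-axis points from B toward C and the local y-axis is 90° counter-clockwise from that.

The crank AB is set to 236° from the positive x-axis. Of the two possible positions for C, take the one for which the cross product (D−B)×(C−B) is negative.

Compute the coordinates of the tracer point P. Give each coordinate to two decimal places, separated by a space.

A=(0,0), D=(7.00,0)
B = A + 3.00·(cos236°, sin236°) = (-1.6776, -2.4871)
|BD| = 9.0270
circle(B,5.00) ∩ circle(D,6.00): a=3.9042, h=3.1237
  candidates: C₊=(1.2149,1.5913) cross=28.197; C₋=(2.9361,-4.4142) cross=-28.197
  mode - wants cross < 0 → take C=(2.9361,-4.4142) (cross=-28.197)
ex = (C−B)/|BC| = (0.9227,-0.3854); ey = (0.3854,0.9227)
P = B + -1.83·ex + -3.39·ey = (-4.6728,-4.9099)

-4.67 -4.91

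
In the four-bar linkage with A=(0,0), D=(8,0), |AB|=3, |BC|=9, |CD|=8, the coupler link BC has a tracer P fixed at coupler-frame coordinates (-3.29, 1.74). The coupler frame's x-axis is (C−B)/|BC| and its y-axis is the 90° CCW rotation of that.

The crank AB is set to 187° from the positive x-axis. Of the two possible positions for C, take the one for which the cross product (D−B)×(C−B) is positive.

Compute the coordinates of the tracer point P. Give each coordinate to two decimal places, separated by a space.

A=(0,0), D=(8.00,0)
B = A + 3.00·(cos187°, sin187°) = (-2.9776, -0.3656)
|BD| = 10.9837
circle(B,9.00) ∩ circle(D,8.00): a=6.2657, h=6.4607
  candidates: C₊=(3.0696,6.3001) cross=70.962; C₋=(3.4997,-6.6142) cross=-70.962
  mode + wants cross > 0 → take C=(3.0696,6.3001) (cross=70.962)
ex = (C−B)/|BC| = (0.6719,0.7406); ey = (-0.7406,0.6719)
P = B + -3.29·ex + 1.74·ey = (-6.4769,-1.6332)

-6.48 -1.63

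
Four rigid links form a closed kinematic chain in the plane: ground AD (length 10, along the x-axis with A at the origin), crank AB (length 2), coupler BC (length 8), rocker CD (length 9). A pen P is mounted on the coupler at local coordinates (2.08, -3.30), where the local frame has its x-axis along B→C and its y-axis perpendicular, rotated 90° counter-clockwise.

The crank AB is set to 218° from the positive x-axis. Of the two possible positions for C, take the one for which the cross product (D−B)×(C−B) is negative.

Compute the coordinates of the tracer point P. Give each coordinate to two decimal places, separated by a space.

A=(0,0), D=(10.00,0)
B = A + 2.00·(cos218°, sin218°) = (-1.5760, -1.2313)
|BD| = 11.6413
circle(B,8.00) ∩ circle(D,9.00): a=5.0905, h=6.1714
  candidates: C₊=(2.8332,5.4439) cross=71.844; C₋=(4.1387,-6.8297) cross=-71.844
  mode - wants cross < 0 → take C=(4.1387,-6.8297) (cross=-71.844)
ex = (C−B)/|BC| = (0.7143,-0.6998); ey = (0.6998,0.7143)
P = B + 2.08·ex + -3.30·ey = (-2.3995,-5.0442)

-2.40 -5.04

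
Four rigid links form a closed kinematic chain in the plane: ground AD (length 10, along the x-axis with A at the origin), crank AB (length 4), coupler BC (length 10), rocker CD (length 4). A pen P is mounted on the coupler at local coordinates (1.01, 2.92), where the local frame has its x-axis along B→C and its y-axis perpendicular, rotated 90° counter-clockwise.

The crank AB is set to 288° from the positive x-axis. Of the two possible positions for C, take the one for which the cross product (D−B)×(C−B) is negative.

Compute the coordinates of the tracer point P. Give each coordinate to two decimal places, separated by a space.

A=(0,0), D=(10.00,0)
B = A + 4.00·(cos288°, sin288°) = (1.2361, -3.8042)
|BD| = 9.5540
circle(B,10.00) ∩ circle(D,4.00): a=9.1731, h=3.9818
  candidates: C₊=(8.0651,3.5009) cross=38.042; C₋=(11.2361,-3.8042) cross=-38.042
  mode - wants cross < 0 → take C=(11.2361,-3.8042) (cross=-38.042)
ex = (C−B)/|BC| = (1.0000,0.0000); ey = (-0.0000,1.0000)
P = B + 1.01·ex + 2.92·ey = (2.2461,-0.8842)

2.25 -0.88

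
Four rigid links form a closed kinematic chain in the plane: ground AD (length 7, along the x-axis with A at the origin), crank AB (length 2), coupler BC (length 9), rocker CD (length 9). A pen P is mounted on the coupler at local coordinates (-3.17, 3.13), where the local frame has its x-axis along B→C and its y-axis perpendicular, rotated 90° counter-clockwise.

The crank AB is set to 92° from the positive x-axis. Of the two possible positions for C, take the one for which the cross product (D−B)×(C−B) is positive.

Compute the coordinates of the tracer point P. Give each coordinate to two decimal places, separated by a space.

-4.50 1.57

A=(0,0), D=(7.00,0)
B = A + 2.00·(cos92°, sin92°) = (-0.0698, 1.9988)
|BD| = 7.3469
circle(B,9.00) ∩ circle(D,9.00): a=3.6735, h=8.2162
  candidates: C₊=(5.7004,8.9057) cross=60.364; C₋=(1.2298,-6.9069) cross=-60.364
  mode + wants cross > 0 → take C=(5.7004,8.9057) (cross=60.364)
ex = (C−B)/|BC| = (0.6411,0.7674); ey = (-0.7674,0.6411)
P = B + -3.17·ex + 3.13·ey = (-4.5042,1.5728)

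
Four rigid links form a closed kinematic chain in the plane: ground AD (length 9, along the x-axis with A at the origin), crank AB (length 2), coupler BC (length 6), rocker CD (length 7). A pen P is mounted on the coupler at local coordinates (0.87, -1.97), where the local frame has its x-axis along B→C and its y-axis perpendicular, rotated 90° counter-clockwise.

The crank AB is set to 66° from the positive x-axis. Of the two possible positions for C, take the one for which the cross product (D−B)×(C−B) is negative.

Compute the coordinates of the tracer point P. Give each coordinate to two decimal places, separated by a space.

A=(0,0), D=(9.00,0)
B = A + 2.00·(cos66°, sin66°) = (0.8135, 1.8271)
|BD| = 8.3879
circle(B,6.00) ∩ circle(D,7.00): a=3.4190, h=4.9305
  candidates: C₊=(5.2244,5.8945) cross=41.357; C₋=(3.0764,-3.7298) cross=-41.357
  mode - wants cross < 0 → take C=(3.0764,-3.7298) (cross=-41.357)
ex = (C−B)/|BC| = (0.3772,-0.9261); ey = (0.9261,0.3772)
P = B + 0.87·ex + -1.97·ey = (-0.6829,0.2783)

-0.68 0.28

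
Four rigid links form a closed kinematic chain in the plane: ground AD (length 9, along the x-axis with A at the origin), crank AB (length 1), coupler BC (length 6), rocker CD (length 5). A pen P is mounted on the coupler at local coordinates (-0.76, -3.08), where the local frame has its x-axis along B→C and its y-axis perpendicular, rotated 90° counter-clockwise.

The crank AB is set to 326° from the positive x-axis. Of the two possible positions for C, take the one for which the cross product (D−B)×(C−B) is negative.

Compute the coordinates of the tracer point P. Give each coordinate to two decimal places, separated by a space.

-1.50 -2.71

A=(0,0), D=(9.00,0)
B = A + 1.00·(cos326°, sin326°) = (0.8290, -0.5592)
|BD| = 8.1901
circle(B,6.00) ∩ circle(D,5.00): a=4.7666, h=3.6441
  candidates: C₊=(5.3357,3.4019) cross=29.846; C₋=(5.8333,-3.8694) cross=-29.846
  mode - wants cross < 0 → take C=(5.8333,-3.8694) (cross=-29.846)
ex = (C−B)/|BC| = (0.8340,-0.5517); ey = (0.5517,0.8340)
P = B + -0.76·ex + -3.08·ey = (-1.5041,-2.7088)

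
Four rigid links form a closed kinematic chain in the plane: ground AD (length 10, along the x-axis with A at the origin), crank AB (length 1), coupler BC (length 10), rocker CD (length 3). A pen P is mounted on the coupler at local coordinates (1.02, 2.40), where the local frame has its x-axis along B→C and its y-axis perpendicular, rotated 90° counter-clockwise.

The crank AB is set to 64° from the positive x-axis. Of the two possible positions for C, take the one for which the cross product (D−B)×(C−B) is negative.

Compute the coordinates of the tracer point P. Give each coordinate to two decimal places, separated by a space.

A=(0,0), D=(10.00,0)
B = A + 1.00·(cos64°, sin64°) = (0.4384, 0.8988)
|BD| = 9.6038
circle(B,10.00) ∩ circle(D,3.00): a=9.5396, h=2.9993
  candidates: C₊=(10.2168,2.9922) cross=28.805; C₋=(9.6554,-2.9801) cross=-28.805
  mode - wants cross < 0 → take C=(9.6554,-2.9801) (cross=-28.805)
ex = (C−B)/|BC| = (0.9217,-0.3879); ey = (0.3879,0.9217)
P = B + 1.02·ex + 2.40·ey = (2.3095,2.7152)

2.31 2.72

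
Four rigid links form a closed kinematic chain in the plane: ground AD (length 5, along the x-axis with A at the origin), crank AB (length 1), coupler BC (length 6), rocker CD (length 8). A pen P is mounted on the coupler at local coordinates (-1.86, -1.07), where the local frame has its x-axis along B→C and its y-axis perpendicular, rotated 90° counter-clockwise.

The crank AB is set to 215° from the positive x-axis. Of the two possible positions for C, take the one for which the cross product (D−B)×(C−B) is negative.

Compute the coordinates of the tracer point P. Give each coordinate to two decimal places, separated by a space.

A=(0,0), D=(5.00,0)
B = A + 1.00·(cos215°, sin215°) = (-0.8192, -0.5736)
|BD| = 5.8474
circle(B,6.00) ∩ circle(D,8.00): a=0.5294, h=5.9766
  candidates: C₊=(-0.8785,5.4261) cross=34.947; C₋=(0.2940,-6.4694) cross=-34.947
  mode - wants cross < 0 → take C=(0.2940,-6.4694) (cross=-34.947)
ex = (C−B)/|BC| = (0.1855,-0.9826); ey = (0.9826,0.1855)
P = B + -1.86·ex + -1.07·ey = (-2.2156,1.0556)

-2.22 1.06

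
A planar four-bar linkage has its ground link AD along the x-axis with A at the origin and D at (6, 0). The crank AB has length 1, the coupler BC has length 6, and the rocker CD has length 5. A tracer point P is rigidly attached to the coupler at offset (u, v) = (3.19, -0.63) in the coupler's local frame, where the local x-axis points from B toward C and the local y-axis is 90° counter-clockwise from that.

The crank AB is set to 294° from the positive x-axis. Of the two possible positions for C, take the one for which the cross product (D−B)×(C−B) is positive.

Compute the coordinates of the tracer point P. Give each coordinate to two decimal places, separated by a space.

2.55 1.53

A=(0,0), D=(6.00,0)
B = A + 1.00·(cos294°, sin294°) = (0.4067, -0.9135)
|BD| = 5.6674
circle(B,6.00) ∩ circle(D,5.00): a=3.8042, h=4.6399
  candidates: C₊=(3.4132,4.2789) cross=26.296; C₋=(4.9091,-4.8795) cross=-26.296
  mode + wants cross > 0 → take C=(3.4132,4.2789) (cross=26.296)
ex = (C−B)/|BC| = (0.5011,0.8654); ey = (-0.8654,0.5011)
P = B + 3.19·ex + -0.63·ey = (2.5504,1.5314)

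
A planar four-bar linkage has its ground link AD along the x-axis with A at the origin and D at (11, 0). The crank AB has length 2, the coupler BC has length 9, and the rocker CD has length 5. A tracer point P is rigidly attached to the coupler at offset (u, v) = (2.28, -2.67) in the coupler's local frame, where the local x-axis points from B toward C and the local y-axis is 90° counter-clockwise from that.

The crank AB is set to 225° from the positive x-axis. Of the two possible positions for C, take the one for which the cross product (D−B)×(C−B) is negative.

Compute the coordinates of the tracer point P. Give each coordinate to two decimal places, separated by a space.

A=(0,0), D=(11.00,0)
B = A + 2.00·(cos225°, sin225°) = (-1.4142, -1.4142)
|BD| = 12.4945
circle(B,9.00) ∩ circle(D,5.00): a=8.4882, h=2.9916
  candidates: C₊=(6.6809,2.5189) cross=37.379; C₋=(7.3581,-3.4259) cross=-37.379
  mode - wants cross < 0 → take C=(7.3581,-3.4259) (cross=-37.379)
ex = (C−B)/|BC| = (0.9747,-0.2235); ey = (0.2235,0.9747)
P = B + 2.28·ex + -2.67·ey = (0.2113,-4.5263)

0.21 -4.53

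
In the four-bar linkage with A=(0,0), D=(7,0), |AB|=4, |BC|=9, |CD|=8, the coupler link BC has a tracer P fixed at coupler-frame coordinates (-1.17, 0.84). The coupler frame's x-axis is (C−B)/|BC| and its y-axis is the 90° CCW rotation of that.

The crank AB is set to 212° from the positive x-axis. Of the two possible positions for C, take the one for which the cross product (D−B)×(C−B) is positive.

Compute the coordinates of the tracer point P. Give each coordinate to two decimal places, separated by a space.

-4.72 -2.69

A=(0,0), D=(7.00,0)
B = A + 4.00·(cos212°, sin212°) = (-3.3922, -2.1197)
|BD| = 10.6062
circle(B,9.00) ∩ circle(D,8.00): a=6.1045, h=6.6132
  candidates: C₊=(1.2675,5.5802) cross=70.141; C₋=(3.9108,-7.3795) cross=-70.141
  mode + wants cross > 0 → take C=(1.2675,5.5802) (cross=70.141)
ex = (C−B)/|BC| = (0.5177,0.8555); ey = (-0.8555,0.5177)
P = B + -1.17·ex + 0.84·ey = (-4.7166,-2.6858)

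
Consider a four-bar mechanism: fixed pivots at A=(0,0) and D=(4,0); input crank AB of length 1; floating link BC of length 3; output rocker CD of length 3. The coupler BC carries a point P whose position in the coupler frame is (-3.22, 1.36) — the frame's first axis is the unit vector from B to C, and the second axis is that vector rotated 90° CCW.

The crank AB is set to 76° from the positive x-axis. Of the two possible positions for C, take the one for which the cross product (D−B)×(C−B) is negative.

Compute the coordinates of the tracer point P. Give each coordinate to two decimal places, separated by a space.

A=(0,0), D=(4.00,0)
B = A + 1.00·(cos76°, sin76°) = (0.2419, 0.9703)
|BD| = 3.8813
circle(B,3.00) ∩ circle(D,3.00): a=1.9407, h=2.2878
  candidates: C₊=(2.6929,2.7003) cross=8.880; C₋=(1.5490,-1.7300) cross=-8.880
  mode - wants cross < 0 → take C=(1.5490,-1.7300) (cross=-8.880)
ex = (C−B)/|BC| = (0.4357,-0.9001); ey = (0.9001,0.4357)
P = B + -3.22·ex + 1.36·ey = (0.0631,4.4611)

0.06 4.46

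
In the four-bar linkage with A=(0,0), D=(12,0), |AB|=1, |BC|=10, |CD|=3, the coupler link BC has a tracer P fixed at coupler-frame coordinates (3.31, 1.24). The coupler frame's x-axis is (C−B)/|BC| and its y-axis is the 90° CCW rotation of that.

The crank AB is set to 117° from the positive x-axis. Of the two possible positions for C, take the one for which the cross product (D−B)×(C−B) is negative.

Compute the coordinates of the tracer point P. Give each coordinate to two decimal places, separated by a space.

3.05 1.37

A=(0,0), D=(12.00,0)
B = A + 1.00·(cos117°, sin117°) = (-0.4540, 0.8910)
|BD| = 12.4858
circle(B,10.00) ∩ circle(D,3.00): a=9.8870, h=1.4988
  candidates: C₊=(9.5148,1.6804) cross=18.714; C₋=(9.3009,-1.3095) cross=-18.714
  mode - wants cross < 0 → take C=(9.3009,-1.3095) (cross=-18.714)
ex = (C−B)/|BC| = (0.9755,-0.2201); ey = (0.2201,0.9755)
P = B + 3.31·ex + 1.24·ey = (3.0477,1.3722)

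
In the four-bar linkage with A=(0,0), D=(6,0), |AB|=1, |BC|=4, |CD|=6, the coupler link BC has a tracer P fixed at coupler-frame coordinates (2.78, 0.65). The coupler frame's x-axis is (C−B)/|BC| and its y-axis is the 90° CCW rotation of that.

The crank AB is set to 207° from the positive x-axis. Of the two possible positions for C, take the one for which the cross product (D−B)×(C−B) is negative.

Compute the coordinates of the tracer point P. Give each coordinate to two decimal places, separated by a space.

1.20 -2.40

A=(0,0), D=(6.00,0)
B = A + 1.00·(cos207°, sin207°) = (-0.8910, -0.4540)
|BD| = 6.9059
circle(B,4.00) ∩ circle(D,6.00): a=2.0049, h=3.4612
  candidates: C₊=(0.8821,3.1316) cross=23.903; C₋=(1.3371,-3.7759) cross=-23.903
  mode - wants cross < 0 → take C=(1.3371,-3.7759) (cross=-23.903)
ex = (C−B)/|BC| = (0.5570,-0.8305); ey = (0.8305,0.5570)
P = B + 2.78·ex + 0.65·ey = (1.1974,-2.4007)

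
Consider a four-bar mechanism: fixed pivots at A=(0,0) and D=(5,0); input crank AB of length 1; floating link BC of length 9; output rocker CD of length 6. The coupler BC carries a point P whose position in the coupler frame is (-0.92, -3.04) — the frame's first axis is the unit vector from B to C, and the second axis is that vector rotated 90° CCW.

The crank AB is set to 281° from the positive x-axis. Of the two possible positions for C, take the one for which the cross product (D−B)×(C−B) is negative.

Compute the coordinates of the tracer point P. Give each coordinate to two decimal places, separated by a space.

-2.01 -3.27

A=(0,0), D=(5.00,0)
B = A + 1.00·(cos281°, sin281°) = (0.1908, -0.9816)
|BD| = 4.9084
circle(B,9.00) ∩ circle(D,6.00): a=7.0382, h=5.6093
  candidates: C₊=(5.9650,5.9219) cross=27.532; C₋=(8.2086,-5.0700) cross=-27.532
  mode - wants cross < 0 → take C=(8.2086,-5.0700) (cross=-27.532)
ex = (C−B)/|BC| = (0.8909,-0.4543); ey = (0.4543,0.8909)
P = B + -0.92·ex + -3.04·ey = (-2.0097,-3.2719)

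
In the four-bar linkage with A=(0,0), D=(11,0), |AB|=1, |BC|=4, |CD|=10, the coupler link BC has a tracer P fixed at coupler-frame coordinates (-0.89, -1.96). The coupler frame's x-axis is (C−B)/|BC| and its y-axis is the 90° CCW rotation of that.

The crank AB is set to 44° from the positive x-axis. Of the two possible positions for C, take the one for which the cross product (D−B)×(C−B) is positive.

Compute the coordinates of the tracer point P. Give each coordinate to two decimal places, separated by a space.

A=(0,0), D=(11.00,0)
B = A + 1.00·(cos44°, sin44°) = (0.7193, 0.6947)
|BD| = 10.3041
circle(B,4.00) ∩ circle(D,10.00): a=1.0760, h=3.8526
  candidates: C₊=(2.0526,4.4659) cross=39.697; C₋=(1.5332,-3.2217) cross=-39.697
  mode + wants cross > 0 → take C=(2.0526,4.4659) (cross=39.697)
ex = (C−B)/|BC| = (0.3333,0.9428); ey = (-0.9428,0.3333)
P = B + -0.89·ex + -1.96·ey = (2.2706,-0.7978)

2.27 -0.80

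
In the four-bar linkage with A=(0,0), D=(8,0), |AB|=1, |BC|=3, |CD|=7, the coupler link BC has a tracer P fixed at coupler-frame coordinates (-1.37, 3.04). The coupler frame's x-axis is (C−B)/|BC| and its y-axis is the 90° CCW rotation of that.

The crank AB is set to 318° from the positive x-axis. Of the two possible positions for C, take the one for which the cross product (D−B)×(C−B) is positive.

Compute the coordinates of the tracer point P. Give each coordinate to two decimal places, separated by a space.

A=(0,0), D=(8.00,0)
B = A + 1.00·(cos318°, sin318°) = (0.7431, -0.6691)
|BD| = 7.2876
circle(B,3.00) ∩ circle(D,7.00): a=0.8994, h=2.8620
  candidates: C₊=(1.3760,2.2634) cross=20.857; C₋=(1.9016,-3.4364) cross=-20.857
  mode + wants cross > 0 → take C=(1.3760,2.2634) (cross=20.857)
ex = (C−B)/|BC| = (0.2110,0.9775); ey = (-0.9775,0.2110)
P = B + -1.37·ex + 3.04·ey = (-2.5175,-1.3670)

-2.52 -1.37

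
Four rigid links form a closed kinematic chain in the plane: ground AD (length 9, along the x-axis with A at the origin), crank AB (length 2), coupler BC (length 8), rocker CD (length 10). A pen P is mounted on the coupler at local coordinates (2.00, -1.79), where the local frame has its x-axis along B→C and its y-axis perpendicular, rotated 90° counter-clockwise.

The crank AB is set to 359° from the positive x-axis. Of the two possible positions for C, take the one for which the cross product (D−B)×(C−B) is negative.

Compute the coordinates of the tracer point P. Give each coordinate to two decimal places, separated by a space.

A=(0,0), D=(9.00,0)
B = A + 2.00·(cos359°, sin359°) = (1.9997, -0.0349)
|BD| = 7.0004
circle(B,8.00) ∩ circle(D,10.00): a=0.9289, h=7.9459
  candidates: C₊=(2.8890,7.9155) cross=55.624; C₋=(2.9682,-7.9761) cross=-55.624
  mode - wants cross < 0 → take C=(2.9682,-7.9761) (cross=-55.624)
ex = (C−B)/|BC| = (0.1211,-0.9926); ey = (0.9926,0.1211)
P = B + 2.00·ex + -1.79·ey = (0.4650,-2.2369)

0.46 -2.24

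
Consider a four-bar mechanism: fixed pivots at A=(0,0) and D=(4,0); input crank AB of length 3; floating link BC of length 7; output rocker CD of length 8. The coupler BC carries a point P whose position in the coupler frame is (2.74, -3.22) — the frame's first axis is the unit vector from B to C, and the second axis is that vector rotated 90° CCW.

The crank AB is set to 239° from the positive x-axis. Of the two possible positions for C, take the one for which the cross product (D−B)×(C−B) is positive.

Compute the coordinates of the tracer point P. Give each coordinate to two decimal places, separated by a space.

1.17 0.67

A=(0,0), D=(4.00,0)
B = A + 3.00·(cos239°, sin239°) = (-1.5451, -2.5715)
|BD| = 6.1124
circle(B,7.00) ∩ circle(D,8.00): a=1.8292, h=6.7568
  candidates: C₊=(-2.7283,4.3278) cross=41.300; C₋=(2.9569,-7.9317) cross=-41.300
  mode + wants cross > 0 → take C=(-2.7283,4.3278) (cross=41.300)
ex = (C−B)/|BC| = (-0.1690,0.9856); ey = (-0.9856,-0.1690)
P = B + 2.74·ex + -3.22·ey = (1.1654,0.6733)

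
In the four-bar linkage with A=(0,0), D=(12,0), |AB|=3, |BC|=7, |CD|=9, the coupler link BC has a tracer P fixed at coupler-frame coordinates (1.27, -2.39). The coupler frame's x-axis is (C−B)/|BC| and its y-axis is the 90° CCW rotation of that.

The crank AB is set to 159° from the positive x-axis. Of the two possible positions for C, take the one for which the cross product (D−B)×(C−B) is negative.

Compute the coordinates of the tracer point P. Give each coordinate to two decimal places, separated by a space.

A=(0,0), D=(12.00,0)
B = A + 3.00·(cos159°, sin159°) = (-2.8007, 1.0751)
|BD| = 14.8397
circle(B,7.00) ∩ circle(D,9.00): a=6.3417, h=2.9636
  candidates: C₊=(3.7390,3.5715) cross=43.979; C₋=(3.3096,-2.3402) cross=-43.979
  mode - wants cross < 0 → take C=(3.3096,-2.3402) (cross=-43.979)
ex = (C−B)/|BC| = (0.8729,-0.4879); ey = (0.4879,0.8729)
P = B + 1.27·ex + -2.39·ey = (-2.8582,-1.6308)

-2.86 -1.63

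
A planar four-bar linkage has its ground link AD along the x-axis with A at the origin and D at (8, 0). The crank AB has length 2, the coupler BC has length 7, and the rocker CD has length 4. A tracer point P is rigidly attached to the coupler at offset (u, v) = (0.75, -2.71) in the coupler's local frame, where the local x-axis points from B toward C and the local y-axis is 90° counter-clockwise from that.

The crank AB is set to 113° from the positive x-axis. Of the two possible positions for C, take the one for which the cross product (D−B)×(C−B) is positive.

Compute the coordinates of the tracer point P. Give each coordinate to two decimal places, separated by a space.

0.58 -0.62

A=(0,0), D=(8.00,0)
B = A + 2.00·(cos113°, sin113°) = (-0.7815, 1.8410)
|BD| = 8.9724
circle(B,7.00) ∩ circle(D,4.00): a=6.3252, h=2.9987
  candidates: C₊=(6.0244,3.4781) cross=26.906; C₋=(4.7938,-2.3917) cross=-26.906
  mode + wants cross > 0 → take C=(6.0244,3.4781) (cross=26.906)
ex = (C−B)/|BC| = (0.9723,0.2339); ey = (-0.2339,0.9723)
P = B + 0.75·ex + -2.71·ey = (0.5815,-0.6184)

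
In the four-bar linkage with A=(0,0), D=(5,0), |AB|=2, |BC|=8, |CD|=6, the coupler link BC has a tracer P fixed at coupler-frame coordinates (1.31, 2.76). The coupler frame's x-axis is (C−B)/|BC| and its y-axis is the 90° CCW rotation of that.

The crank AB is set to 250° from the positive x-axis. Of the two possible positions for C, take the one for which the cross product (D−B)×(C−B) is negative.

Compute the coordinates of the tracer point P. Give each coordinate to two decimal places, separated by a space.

A=(0,0), D=(5.00,0)
B = A + 2.00·(cos250°, sin250°) = (-0.6840, -1.8794)
|BD| = 5.9867
circle(B,8.00) ∩ circle(D,6.00): a=5.3319, h=5.9642
  candidates: C₊=(2.5060,5.4571) cross=35.706; C₋=(6.2506,-5.8682) cross=-35.706
  mode - wants cross < 0 → take C=(6.2506,-5.8682) (cross=-35.706)
ex = (C−B)/|BC| = (0.8668,-0.4986); ey = (0.4986,0.8668)
P = B + 1.31·ex + 2.76·ey = (1.8277,-0.1401)

1.83 -0.14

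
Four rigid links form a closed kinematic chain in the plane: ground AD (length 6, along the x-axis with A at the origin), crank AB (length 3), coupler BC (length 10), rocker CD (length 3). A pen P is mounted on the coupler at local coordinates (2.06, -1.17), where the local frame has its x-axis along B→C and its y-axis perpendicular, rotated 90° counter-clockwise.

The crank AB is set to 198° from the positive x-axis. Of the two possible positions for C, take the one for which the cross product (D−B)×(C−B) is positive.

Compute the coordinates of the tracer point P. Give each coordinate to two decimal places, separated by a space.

-0.50 -1.20

A=(0,0), D=(6.00,0)
B = A + 3.00·(cos198°, sin198°) = (-2.8532, -0.9271)
|BD| = 8.9016
circle(B,10.00) ∩ circle(D,3.00): a=9.5622, h=2.9263
  candidates: C₊=(6.3523,2.9792) cross=26.049; C₋=(6.9618,-2.8416) cross=-26.049
  mode + wants cross > 0 → take C=(6.3523,2.9792) (cross=26.049)
ex = (C−B)/|BC| = (0.9205,0.3906); ey = (-0.3906,0.9205)
P = B + 2.06·ex + -1.17·ey = (-0.4998,-1.1994)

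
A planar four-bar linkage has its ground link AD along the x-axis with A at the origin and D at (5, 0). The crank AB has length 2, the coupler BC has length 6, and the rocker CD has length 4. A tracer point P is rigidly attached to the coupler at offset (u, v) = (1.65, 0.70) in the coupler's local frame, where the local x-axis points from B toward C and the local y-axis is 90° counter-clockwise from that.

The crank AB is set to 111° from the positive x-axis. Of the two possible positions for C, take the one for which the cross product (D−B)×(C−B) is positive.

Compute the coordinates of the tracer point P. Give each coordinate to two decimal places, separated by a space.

0.58 3.11

A=(0,0), D=(5.00,0)
B = A + 2.00·(cos111°, sin111°) = (-0.7167, 1.8672)
|BD| = 6.0139
circle(B,6.00) ∩ circle(D,4.00): a=4.6698, h=3.7674
  candidates: C₊=(4.8919,3.9985) cross=22.657; C₋=(2.5526,-3.1639) cross=-22.657
  mode + wants cross > 0 → take C=(4.8919,3.9985) (cross=22.657)
ex = (C−B)/|BC| = (0.9348,0.3552); ey = (-0.3552,0.9348)
P = B + 1.65·ex + 0.70·ey = (0.5770,3.1076)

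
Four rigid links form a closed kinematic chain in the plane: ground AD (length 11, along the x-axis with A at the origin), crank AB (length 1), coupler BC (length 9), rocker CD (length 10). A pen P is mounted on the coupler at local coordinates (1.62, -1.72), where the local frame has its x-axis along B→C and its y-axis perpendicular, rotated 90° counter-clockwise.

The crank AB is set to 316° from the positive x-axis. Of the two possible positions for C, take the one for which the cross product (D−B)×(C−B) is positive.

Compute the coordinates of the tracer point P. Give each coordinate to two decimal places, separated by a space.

A=(0,0), D=(11.00,0)
B = A + 1.00·(cos316°, sin316°) = (0.7193, -0.6947)
|BD| = 10.3041
circle(B,9.00) ∩ circle(D,10.00): a=4.2301, h=7.9440
  candidates: C₊=(4.4043,7.5164) cross=81.855; C₋=(5.4754,-8.3354) cross=-81.855
  mode + wants cross > 0 → take C=(4.4043,7.5164) (cross=81.855)
ex = (C−B)/|BC| = (0.4094,0.9123); ey = (-0.9123,0.4094)
P = B + 1.62·ex + -1.72·ey = (2.9518,0.0791)

2.95 0.08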